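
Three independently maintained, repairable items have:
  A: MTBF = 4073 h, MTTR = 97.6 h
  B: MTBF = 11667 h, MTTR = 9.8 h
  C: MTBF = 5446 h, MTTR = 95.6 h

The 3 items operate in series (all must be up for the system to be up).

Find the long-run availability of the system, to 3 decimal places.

A(A) = MTBF/(MTBF+MTTR) = 4073/(4073+97.6) = 0.976598
A(B) = MTBF/(MTBF+MTTR) = 11667/(11667+9.8) = 0.999161
A(C) = MTBF/(MTBF+MTTR) = 5446/(5446+95.6) = 0.982749
Series availability: 0.976598 × 0.999161 × 0.982749 = 0.959

0.959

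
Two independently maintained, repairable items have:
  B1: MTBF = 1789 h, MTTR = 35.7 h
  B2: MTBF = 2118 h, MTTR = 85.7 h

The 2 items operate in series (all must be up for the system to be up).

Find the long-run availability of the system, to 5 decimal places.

A(B1) = MTBF/(MTBF+MTTR) = 1789/(1789+35.7) = 0.980435
A(B2) = MTBF/(MTBF+MTTR) = 2118/(2118+85.7) = 0.961111
Series availability: 0.980435 × 0.961111 = 0.94231

0.94231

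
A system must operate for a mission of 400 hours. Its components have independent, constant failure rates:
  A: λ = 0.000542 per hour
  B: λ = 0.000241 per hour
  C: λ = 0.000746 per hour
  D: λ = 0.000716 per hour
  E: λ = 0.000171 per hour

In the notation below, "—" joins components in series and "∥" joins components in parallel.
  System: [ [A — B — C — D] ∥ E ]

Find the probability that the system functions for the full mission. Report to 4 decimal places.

0.9608

R(A) = exp(−0.000542 × 400) = 0.805091
R(B) = exp(−0.000241 × 400) = 0.908101
R(C) = exp(−0.000746 × 400) = 0.742004
R(D) = exp(−0.000716 × 400) = 0.750962
R(E) = exp(−0.000171 × 400) = 0.933887
Series (A, B, C, and D): 0.805091 × 0.908101 × 0.742004 × 0.750962 = 0.407383
Parallel ([0.407383] and E): 1 − (1 − 0.407383)(1 − 0.933887) = 0.9608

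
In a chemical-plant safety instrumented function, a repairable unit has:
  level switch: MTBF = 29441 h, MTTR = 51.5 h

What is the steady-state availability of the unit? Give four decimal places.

0.9983

A(level switch) = MTBF/(MTBF+MTTR) = 29441/(29441+51.5) = 0.9983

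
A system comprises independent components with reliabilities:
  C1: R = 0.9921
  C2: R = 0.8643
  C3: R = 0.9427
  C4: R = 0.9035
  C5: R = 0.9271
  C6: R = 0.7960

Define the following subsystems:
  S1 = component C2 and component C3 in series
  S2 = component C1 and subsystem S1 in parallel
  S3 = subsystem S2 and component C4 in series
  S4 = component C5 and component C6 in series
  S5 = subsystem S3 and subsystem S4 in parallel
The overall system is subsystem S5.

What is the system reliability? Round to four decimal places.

Series (C2 and C3): 0.864300 × 0.942700 = 0.814776
Parallel (C1 and [0.814776]): 1 − (1 − 0.992100)(1 − 0.814776) = 0.998537
Series ([0.998537] and C4): 0.998537 × 0.903500 = 0.902178
Series (C5 and C6): 0.927100 × 0.796000 = 0.737972
Parallel ([0.902178] and [0.737972]): 1 − (1 − 0.902178)(1 − 0.737972) = 0.9744

0.9744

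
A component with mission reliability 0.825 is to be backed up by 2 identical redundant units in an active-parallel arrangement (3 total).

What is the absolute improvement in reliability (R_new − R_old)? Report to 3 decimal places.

0.170

R_before = 0.825
R_after = 1 − (1 − 0.825)^3 = 0.995
ΔR = 0.995 − 0.825 = 0.170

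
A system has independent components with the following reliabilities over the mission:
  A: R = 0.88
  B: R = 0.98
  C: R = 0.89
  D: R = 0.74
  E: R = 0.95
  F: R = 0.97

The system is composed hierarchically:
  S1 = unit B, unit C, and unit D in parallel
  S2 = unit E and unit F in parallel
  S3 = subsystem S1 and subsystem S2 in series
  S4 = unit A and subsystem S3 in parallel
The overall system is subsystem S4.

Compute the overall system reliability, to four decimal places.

0.9998

Parallel (B, C, and D): 1 − (1 − 0.980000)(1 − 0.890000)(1 − 0.740000) = 0.999428
Parallel (E and F): 1 − (1 − 0.950000)(1 − 0.970000) = 0.998500
Series ([0.999428] and [0.998500]): 0.999428 × 0.998500 = 0.997929
Parallel (A and [0.997929]): 1 − (1 − 0.880000)(1 − 0.997929) = 0.9998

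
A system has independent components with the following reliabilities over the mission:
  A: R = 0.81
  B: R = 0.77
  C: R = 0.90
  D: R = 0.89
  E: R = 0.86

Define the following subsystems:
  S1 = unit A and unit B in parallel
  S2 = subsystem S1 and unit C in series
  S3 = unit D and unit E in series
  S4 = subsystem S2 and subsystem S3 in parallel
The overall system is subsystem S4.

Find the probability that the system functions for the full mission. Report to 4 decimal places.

Parallel (A and B): 1 − (1 − 0.810000)(1 − 0.770000) = 0.956300
Series ([0.956300] and C): 0.956300 × 0.900000 = 0.860670
Series (D and E): 0.890000 × 0.860000 = 0.765400
Parallel ([0.860670] and [0.765400]): 1 − (1 − 0.860670)(1 − 0.765400) = 0.9673

0.9673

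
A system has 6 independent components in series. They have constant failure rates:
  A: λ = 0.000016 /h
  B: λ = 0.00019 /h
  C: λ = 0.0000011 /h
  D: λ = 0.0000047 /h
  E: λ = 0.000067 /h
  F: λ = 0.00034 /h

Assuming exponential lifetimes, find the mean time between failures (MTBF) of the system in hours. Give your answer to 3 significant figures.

1620

Series of exponential components: λ_sys = Σ λ_i
λ_sys = 0.000016 + 0.00019 + 0.0000011 + 0.0000047 + 0.000067 + 0.00034 = 6.1880e-04 /h
MTBF = 1 / λ_sys = 1620 h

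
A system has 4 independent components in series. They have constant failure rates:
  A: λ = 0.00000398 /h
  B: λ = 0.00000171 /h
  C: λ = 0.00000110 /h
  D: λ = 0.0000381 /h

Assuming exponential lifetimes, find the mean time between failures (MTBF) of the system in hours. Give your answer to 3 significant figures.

22300

Series of exponential components: λ_sys = Σ λ_i
λ_sys = 0.00000398 + 0.00000171 + 0.00000110 + 0.0000381 = 4.4890e-05 /h
MTBF = 1 / λ_sys = 22300 h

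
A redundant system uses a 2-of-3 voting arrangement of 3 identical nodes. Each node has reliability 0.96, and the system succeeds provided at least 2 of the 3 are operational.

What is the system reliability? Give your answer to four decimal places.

R = Σ_{i=2}^{3} C(3,i) p^i (1−p)^{3−i} with p = 0.96
C(3,2)·0.96^2·0.04^1 = 0.110592
C(3,3)·0.96^3·0.04^0 = 0.884736
Sum = 0.9953

0.9953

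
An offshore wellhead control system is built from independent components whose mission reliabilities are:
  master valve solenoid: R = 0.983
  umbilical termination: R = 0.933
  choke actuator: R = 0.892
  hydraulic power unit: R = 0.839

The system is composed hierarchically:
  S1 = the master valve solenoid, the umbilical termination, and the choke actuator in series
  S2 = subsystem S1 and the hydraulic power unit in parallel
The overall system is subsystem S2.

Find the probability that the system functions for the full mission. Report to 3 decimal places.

Series (master valve solenoid, umbilical termination, and choke actuator): 0.98300 × 0.93300 × 0.89200 = 0.81809
Parallel ([0.81809] and hydraulic power unit): 1 − (1 − 0.81809)(1 − 0.83900) = 0.971

0.971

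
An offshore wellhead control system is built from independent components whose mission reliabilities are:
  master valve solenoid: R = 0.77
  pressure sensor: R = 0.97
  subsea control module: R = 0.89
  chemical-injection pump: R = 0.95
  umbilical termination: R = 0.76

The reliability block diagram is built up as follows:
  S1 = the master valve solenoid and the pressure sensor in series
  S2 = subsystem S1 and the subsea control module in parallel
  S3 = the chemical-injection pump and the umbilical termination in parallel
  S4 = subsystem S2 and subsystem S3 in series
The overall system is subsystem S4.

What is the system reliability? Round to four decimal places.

0.9605

Series (master valve solenoid and pressure sensor): 0.770000 × 0.970000 = 0.746900
Parallel ([0.746900] and subsea control module): 1 − (1 − 0.746900)(1 − 0.890000) = 0.972159
Parallel (chemical-injection pump and umbilical termination): 1 − (1 − 0.950000)(1 − 0.760000) = 0.988000
Series ([0.972159] and [0.988000]): 0.972159 × 0.988000 = 0.9605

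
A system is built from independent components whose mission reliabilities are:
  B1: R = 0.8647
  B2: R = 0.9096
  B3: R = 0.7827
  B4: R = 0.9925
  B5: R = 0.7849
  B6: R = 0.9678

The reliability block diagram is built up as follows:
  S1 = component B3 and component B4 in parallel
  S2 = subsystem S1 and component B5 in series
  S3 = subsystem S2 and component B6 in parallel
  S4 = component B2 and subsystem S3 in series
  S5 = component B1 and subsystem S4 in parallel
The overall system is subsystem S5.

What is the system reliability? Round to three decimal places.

Parallel (B3 and B4): 1 − (1 − 0.78270)(1 − 0.99250) = 0.99837
Series ([0.99837] and B5): 0.99837 × 0.78490 = 0.78362
Parallel ([0.78362] and B6): 1 − (1 − 0.78362)(1 − 0.96780) = 0.99303
Series (B2 and [0.99303]): 0.90960 × 0.99303 = 0.90326
Parallel (B1 and [0.90326]): 1 − (1 − 0.86470)(1 − 0.90326) = 0.987

0.987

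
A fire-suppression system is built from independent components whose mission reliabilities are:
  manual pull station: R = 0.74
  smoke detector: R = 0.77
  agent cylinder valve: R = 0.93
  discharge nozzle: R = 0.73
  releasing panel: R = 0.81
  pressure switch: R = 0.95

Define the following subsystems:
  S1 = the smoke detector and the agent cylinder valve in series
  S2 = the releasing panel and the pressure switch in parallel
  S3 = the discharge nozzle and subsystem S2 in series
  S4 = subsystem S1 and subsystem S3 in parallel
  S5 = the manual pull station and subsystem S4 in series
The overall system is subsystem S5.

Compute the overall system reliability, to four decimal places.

0.6818

Series (smoke detector and agent cylinder valve): 0.770000 × 0.930000 = 0.716100
Parallel (releasing panel and pressure switch): 1 − (1 − 0.810000)(1 − 0.950000) = 0.990500
Series (discharge nozzle and [0.990500]): 0.730000 × 0.990500 = 0.723065
Parallel ([0.716100] and [0.723065]): 1 − (1 − 0.716100)(1 − 0.723065) = 0.921378
Series (manual pull station and [0.921378]): 0.740000 × 0.921378 = 0.6818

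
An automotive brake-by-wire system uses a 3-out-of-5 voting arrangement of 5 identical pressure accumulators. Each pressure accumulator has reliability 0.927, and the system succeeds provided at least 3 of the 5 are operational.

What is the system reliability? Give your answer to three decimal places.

0.997

R = Σ_{i=3}^{5} C(5,i) p^i (1−p)^{5−i} with p = 0.927
C(5,3)·0.927^3·0.073^2 = 0.04245
C(5,4)·0.927^4·0.073^1 = 0.26953
C(5,5)·0.927^5·0.073^0 = 0.68454
Sum = 0.997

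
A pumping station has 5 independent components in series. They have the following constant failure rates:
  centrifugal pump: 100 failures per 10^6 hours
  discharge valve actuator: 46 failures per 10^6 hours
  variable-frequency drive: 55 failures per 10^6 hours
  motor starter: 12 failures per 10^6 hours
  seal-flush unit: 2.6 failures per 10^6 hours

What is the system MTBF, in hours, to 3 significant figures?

Series of exponential components: λ_sys = Σ λ_i
λ_sys = 0.00010 + 0.000046 + 0.000055 + 0.000012 + 0.0000026 = 2.1560e-04 /h
MTBF = 1 / λ_sys = 4640 h

4640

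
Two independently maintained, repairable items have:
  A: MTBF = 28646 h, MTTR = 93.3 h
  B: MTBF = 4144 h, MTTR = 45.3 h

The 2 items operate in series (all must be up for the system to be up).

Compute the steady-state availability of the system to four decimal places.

A(A) = MTBF/(MTBF+MTTR) = 28646/(28646+93.3) = 0.996754
A(B) = MTBF/(MTBF+MTTR) = 4144/(4144+45.3) = 0.989187
Series availability: 0.996754 × 0.989187 = 0.9860

0.9860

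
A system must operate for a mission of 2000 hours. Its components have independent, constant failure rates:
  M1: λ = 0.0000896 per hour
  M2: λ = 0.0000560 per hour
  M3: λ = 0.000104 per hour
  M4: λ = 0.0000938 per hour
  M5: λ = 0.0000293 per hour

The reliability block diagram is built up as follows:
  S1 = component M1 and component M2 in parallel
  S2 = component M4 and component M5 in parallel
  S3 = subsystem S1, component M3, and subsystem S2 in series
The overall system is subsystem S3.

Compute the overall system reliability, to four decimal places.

0.7903

R(M1) = exp(−0.0000896 × 2000) = 0.835939
R(M2) = exp(−0.0000560 × 2000) = 0.894044
R(M3) = exp(−0.000104 × 2000) = 0.812207
R(M4) = exp(−0.0000938 × 2000) = 0.828946
R(M5) = exp(−0.0000293 × 2000) = 0.943084
Parallel (M1 and M2): 1 − (1 − 0.835939)(1 − 0.894044) = 0.982617
Parallel (M4 and M5): 1 − (1 − 0.828946)(1 − 0.943084) = 0.990264
Series ([0.982617], M3, and [0.990264]): 0.982617 × 0.812207 × 0.990264 = 0.7903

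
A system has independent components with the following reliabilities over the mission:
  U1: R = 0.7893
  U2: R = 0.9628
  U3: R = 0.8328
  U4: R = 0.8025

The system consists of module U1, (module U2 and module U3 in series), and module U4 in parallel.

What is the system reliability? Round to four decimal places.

Series (U2 and U3): 0.962800 × 0.832800 = 0.801820
Parallel (U1, [0.801820], and U4): 1 − (1 − 0.789300)(1 − 0.801820)(1 − 0.802500) = 0.9918

0.9918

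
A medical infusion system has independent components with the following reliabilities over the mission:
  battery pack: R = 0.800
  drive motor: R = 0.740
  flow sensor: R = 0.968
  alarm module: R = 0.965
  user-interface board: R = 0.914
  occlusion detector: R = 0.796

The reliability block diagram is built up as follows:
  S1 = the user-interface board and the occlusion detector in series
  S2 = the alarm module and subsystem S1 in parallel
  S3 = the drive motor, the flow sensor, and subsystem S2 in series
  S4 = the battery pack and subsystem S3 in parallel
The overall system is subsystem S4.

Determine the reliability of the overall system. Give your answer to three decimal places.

Series (user-interface board and occlusion detector): 0.91400 × 0.79600 = 0.72754
Parallel (alarm module and [0.72754]): 1 − (1 − 0.96500)(1 − 0.72754) = 0.99046
Series (drive motor, flow sensor, and [0.99046]): 0.74000 × 0.96800 × 0.99046 = 0.70949
Parallel (battery pack and [0.70949]): 1 − (1 − 0.80000)(1 − 0.70949) = 0.942

0.942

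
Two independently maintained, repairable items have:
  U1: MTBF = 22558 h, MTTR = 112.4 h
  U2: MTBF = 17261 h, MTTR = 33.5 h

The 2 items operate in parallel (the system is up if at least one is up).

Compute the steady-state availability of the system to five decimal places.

A(U1) = MTBF/(MTBF+MTTR) = 22558/(22558+112.4) = 0.995042
A(U2) = MTBF/(MTBF+MTTR) = 17261/(17261+33.5) = 0.998063
Parallel availability: 1 − (1 − 0.995042)(1 − 0.998063) = 0.99999

0.99999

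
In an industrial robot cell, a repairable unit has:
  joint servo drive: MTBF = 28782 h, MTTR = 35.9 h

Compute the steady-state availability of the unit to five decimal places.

A(joint servo drive) = MTBF/(MTBF+MTTR) = 28782/(28782+35.9) = 0.99875

0.99875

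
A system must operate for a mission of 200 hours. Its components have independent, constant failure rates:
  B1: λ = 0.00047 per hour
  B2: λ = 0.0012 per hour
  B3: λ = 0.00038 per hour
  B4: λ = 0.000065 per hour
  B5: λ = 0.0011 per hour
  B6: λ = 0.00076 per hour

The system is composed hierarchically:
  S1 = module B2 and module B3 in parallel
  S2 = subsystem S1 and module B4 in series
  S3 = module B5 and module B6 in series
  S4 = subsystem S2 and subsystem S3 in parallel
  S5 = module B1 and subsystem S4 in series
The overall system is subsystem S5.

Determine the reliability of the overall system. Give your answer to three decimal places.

R(B1) = exp(−0.00047 × 200) = 0.91028
R(B2) = exp(−0.0012 × 200) = 0.78663
R(B3) = exp(−0.00038 × 200) = 0.92682
R(B4) = exp(−0.000065 × 200) = 0.98708
R(B5) = exp(−0.0011 × 200) = 0.80252
R(B6) = exp(−0.00076 × 200) = 0.85899
Parallel (B2 and B3): 1 − (1 − 0.78663)(1 − 0.92682) = 0.98439
Series ([0.98439] and B4): 0.98439 × 0.98708 = 0.97167
Series (B5 and B6): 0.80252 × 0.85899 = 0.68936
Parallel ([0.97167] and [0.68936]): 1 − (1 − 0.97167)(1 − 0.68936) = 0.99120
Series (B1 and [0.99120]): 0.91028 × 0.99120 = 0.902

0.902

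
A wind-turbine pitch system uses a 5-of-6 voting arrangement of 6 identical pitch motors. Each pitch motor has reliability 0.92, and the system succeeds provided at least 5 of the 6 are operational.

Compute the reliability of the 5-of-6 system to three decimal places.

R = Σ_{i=5}^{6} C(6,i) p^i (1−p)^{6−i} with p = 0.92
C(6,5)·0.92^5·0.08^1 = 0.31636
C(6,6)·0.92^6·0.08^0 = 0.60636
Sum = 0.923

0.923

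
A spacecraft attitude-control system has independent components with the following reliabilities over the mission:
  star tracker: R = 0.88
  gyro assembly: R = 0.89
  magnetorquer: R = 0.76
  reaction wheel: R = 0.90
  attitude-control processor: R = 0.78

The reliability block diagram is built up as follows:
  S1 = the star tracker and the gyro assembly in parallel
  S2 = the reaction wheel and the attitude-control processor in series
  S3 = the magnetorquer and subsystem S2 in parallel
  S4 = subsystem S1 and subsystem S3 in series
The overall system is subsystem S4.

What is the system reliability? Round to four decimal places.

Parallel (star tracker and gyro assembly): 1 − (1 − 0.880000)(1 − 0.890000) = 0.986800
Series (reaction wheel and attitude-control processor): 0.900000 × 0.780000 = 0.702000
Parallel (magnetorquer and [0.702000]): 1 − (1 − 0.760000)(1 − 0.702000) = 0.928480
Series ([0.986800] and [0.928480]): 0.986800 × 0.928480 = 0.9162

0.9162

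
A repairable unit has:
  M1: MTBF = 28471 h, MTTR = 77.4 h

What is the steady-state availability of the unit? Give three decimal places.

0.997

A(M1) = MTBF/(MTBF+MTTR) = 28471/(28471+77.4) = 0.997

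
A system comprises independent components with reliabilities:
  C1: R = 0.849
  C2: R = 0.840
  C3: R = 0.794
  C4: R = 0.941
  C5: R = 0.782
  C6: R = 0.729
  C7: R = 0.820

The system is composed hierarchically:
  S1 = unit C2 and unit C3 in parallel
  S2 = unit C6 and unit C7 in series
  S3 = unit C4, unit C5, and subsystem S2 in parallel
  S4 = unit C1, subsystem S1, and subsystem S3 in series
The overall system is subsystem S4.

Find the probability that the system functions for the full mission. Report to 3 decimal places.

Parallel (C2 and C3): 1 − (1 − 0.84000)(1 − 0.79400) = 0.96704
Series (C6 and C7): 0.72900 × 0.82000 = 0.59778
Parallel (C4, C5, and [0.59778]): 1 − (1 − 0.94100)(1 − 0.78200)(1 − 0.59778) = 0.99483
Series (C1, [0.96704], and [0.99483]): 0.84900 × 0.96704 × 0.99483 = 0.817

0.817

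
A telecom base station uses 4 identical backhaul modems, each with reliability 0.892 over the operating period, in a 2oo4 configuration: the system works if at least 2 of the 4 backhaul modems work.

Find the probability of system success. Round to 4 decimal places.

0.9954

R = Σ_{i=2}^{4} C(4,i) p^i (1−p)^{4−i} with p = 0.892
C(4,2)·0.892^2·0.108^2 = 0.055684
C(4,3)·0.892^3·0.108^1 = 0.306604
C(4,4)·0.892^4·0.108^0 = 0.633081
Sum = 0.9954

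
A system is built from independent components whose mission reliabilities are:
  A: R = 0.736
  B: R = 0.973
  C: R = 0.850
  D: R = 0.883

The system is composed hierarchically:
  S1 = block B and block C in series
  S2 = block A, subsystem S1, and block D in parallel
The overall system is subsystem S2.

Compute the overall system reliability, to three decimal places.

Series (B and C): 0.97300 × 0.85000 = 0.82705
Parallel (A, [0.82705], and D): 1 − (1 − 0.73600)(1 − 0.82705)(1 − 0.88300) = 0.995

0.995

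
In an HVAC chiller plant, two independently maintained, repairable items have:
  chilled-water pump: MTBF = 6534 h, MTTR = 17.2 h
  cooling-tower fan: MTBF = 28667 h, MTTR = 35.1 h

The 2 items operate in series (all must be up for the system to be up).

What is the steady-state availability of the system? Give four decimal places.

A(chilled-water pump) = MTBF/(MTBF+MTTR) = 6534/(6534+17.2) = 0.997375
A(cooling-tower fan) = MTBF/(MTBF+MTTR) = 28667/(28667+35.1) = 0.998777
Series availability: 0.997375 × 0.998777 = 0.9962

0.9962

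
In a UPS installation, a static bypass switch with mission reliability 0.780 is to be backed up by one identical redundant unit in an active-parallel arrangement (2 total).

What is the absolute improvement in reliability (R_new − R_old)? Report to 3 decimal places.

R_before = 0.780
R_after = 1 − (1 − 0.780)^2 = 0.952
ΔR = 0.952 − 0.780 = 0.172

0.172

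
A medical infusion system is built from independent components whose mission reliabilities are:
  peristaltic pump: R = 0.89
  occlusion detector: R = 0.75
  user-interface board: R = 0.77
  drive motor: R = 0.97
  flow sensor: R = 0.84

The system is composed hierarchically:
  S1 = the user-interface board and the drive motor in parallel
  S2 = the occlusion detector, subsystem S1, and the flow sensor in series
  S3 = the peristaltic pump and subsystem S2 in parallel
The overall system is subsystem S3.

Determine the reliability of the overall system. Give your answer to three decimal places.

Parallel (user-interface board and drive motor): 1 − (1 − 0.77000)(1 − 0.97000) = 0.99310
Series (occlusion detector, [0.99310], and flow sensor): 0.75000 × 0.99310 × 0.84000 = 0.62565
Parallel (peristaltic pump and [0.62565]): 1 − (1 − 0.89000)(1 − 0.62565) = 0.959

0.959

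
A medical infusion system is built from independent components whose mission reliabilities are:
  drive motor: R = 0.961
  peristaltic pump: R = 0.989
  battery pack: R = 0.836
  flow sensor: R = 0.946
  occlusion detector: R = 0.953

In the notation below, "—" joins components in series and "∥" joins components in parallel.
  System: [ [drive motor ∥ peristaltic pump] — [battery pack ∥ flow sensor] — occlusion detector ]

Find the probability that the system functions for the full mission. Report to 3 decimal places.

Parallel (drive motor and peristaltic pump): 1 − (1 − 0.96100)(1 − 0.98900) = 0.99957
Parallel (battery pack and flow sensor): 1 − (1 − 0.83600)(1 − 0.94600) = 0.99114
Series ([0.99957], [0.99114], and occlusion detector): 0.99957 × 0.99114 × 0.95300 = 0.944

0.944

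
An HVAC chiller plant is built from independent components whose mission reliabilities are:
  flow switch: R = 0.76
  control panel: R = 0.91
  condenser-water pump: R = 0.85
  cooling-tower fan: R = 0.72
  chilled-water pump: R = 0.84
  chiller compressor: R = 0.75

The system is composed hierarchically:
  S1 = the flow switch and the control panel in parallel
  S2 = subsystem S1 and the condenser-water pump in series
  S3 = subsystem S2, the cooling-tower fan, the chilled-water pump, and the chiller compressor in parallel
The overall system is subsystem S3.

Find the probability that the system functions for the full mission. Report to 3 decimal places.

Parallel (flow switch and control panel): 1 − (1 − 0.76000)(1 − 0.91000) = 0.97840
Series ([0.97840] and condenser-water pump): 0.97840 × 0.85000 = 0.83164
Parallel ([0.83164], cooling-tower fan, chilled-water pump, and chiller compressor): 1 − (1 − 0.83164)(1 − 0.72000)(1 − 0.84000)(1 − 0.75000) = 0.998

0.998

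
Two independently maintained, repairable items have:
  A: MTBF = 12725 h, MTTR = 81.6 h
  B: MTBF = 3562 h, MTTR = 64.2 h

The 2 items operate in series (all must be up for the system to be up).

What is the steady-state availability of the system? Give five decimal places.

A(A) = MTBF/(MTBF+MTTR) = 12725/(12725+81.6) = 0.993628
A(B) = MTBF/(MTBF+MTTR) = 3562/(3562+64.2) = 0.982296
Series availability: 0.993628 × 0.982296 = 0.97604

0.97604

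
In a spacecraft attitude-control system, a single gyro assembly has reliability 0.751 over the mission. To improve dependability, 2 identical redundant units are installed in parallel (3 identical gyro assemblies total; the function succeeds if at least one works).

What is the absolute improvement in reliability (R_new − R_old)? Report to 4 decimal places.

R_before = 0.751
R_after = 1 − (1 − 0.751)^3 = 0.9846
ΔR = 0.9846 − 0.751 = 0.2336

0.2336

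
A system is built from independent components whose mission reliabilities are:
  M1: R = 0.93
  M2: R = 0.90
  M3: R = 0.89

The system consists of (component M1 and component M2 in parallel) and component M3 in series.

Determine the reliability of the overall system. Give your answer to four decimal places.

0.8838

Parallel (M1 and M2): 1 − (1 − 0.930000)(1 − 0.900000) = 0.993000
Series ([0.993000] and M3): 0.993000 × 0.890000 = 0.8838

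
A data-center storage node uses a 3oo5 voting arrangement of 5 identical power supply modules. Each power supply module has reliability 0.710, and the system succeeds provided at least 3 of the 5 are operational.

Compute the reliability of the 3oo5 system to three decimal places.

R = Σ_{i=3}^{5} C(5,i) p^i (1−p)^{5−i} with p = 0.710
C(5,3)·0.710^3·0.290^2 = 0.30100
C(5,4)·0.710^4·0.290^1 = 0.36847
C(5,5)·0.710^5·0.290^0 = 0.18042
Sum = 0.850

0.850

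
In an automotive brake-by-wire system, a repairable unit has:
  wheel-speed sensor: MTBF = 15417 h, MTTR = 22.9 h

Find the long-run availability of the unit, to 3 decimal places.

0.999

A(wheel-speed sensor) = MTBF/(MTBF+MTTR) = 15417/(15417+22.9) = 0.999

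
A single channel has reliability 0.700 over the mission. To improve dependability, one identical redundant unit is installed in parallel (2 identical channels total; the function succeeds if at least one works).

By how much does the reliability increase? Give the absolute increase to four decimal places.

0.2100

R_before = 0.700
R_after = 1 − (1 − 0.700)^2 = 0.9100
ΔR = 0.9100 − 0.700 = 0.2100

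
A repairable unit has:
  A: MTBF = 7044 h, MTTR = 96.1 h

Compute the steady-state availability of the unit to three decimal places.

0.987

A(A) = MTBF/(MTBF+MTTR) = 7044/(7044+96.1) = 0.987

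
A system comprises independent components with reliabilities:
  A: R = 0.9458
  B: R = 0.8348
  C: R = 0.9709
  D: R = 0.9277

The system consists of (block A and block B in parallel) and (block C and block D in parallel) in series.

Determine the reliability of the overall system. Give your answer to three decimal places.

0.989

Parallel (A and B): 1 − (1 − 0.94580)(1 − 0.83480) = 0.99105
Parallel (C and D): 1 − (1 − 0.97090)(1 − 0.92770) = 0.99790
Series ([0.99105] and [0.99790]): 0.99105 × 0.99790 = 0.989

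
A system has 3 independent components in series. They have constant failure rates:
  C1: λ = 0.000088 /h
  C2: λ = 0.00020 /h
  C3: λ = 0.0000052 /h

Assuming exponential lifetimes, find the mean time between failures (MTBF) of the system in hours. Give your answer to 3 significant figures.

Series of exponential components: λ_sys = Σ λ_i
λ_sys = 0.000088 + 0.00020 + 0.0000052 = 2.9320e-04 /h
MTBF = 1 / λ_sys = 3410 h

3410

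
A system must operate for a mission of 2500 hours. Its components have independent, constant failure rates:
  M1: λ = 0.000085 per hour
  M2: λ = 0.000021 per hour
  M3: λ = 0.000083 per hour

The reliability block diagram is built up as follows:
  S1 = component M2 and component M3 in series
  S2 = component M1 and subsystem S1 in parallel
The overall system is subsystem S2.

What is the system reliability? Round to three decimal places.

0.956

R(M1) = exp(−0.000085 × 2500) = 0.80856
R(M2) = exp(−0.000021 × 2500) = 0.94885
R(M3) = exp(−0.000083 × 2500) = 0.81261
Series (M2 and M3): 0.94885 × 0.81261 = 0.77104
Parallel (M1 and [0.77104]): 1 − (1 − 0.80856)(1 − 0.77104) = 0.956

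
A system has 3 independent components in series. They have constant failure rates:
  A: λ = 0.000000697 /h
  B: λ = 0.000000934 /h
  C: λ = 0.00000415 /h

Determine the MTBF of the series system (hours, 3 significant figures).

173000

Series of exponential components: λ_sys = Σ λ_i
λ_sys = 0.000000697 + 0.000000934 + 0.00000415 = 5.7810e-06 /h
MTBF = 1 / λ_sys = 173000 h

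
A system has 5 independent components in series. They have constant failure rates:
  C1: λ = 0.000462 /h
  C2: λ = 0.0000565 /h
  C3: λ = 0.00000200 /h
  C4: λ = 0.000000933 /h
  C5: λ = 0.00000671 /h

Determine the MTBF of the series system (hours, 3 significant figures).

1890

Series of exponential components: λ_sys = Σ λ_i
λ_sys = 0.000462 + 0.0000565 + 0.00000200 + 0.000000933 + 0.00000671 = 5.2814e-04 /h
MTBF = 1 / λ_sys = 1890 h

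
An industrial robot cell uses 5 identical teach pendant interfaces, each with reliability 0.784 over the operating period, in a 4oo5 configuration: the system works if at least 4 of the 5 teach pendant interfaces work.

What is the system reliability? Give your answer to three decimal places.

R = Σ_{i=4}^{5} C(5,i) p^i (1−p)^{5−i} with p = 0.784
C(5,4)·0.784^4·0.216^1 = 0.40803
C(5,5)·0.784^5·0.216^0 = 0.29620
Sum = 0.704

0.704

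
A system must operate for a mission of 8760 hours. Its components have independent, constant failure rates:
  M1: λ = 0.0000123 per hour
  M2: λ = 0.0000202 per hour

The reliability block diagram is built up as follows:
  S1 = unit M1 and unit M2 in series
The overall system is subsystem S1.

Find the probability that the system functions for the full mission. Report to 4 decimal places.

0.7522

R(M1) = exp(−0.0000123 × 8760) = 0.897854
R(M2) = exp(−0.0000202 × 8760) = 0.837820
Series (M1 and M2): 0.897854 × 0.837820 = 0.7522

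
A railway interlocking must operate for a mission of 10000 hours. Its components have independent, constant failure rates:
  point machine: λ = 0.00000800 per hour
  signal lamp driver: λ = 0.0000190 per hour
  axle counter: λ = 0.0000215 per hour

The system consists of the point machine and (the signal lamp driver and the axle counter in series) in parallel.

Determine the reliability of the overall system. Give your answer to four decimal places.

0.9744

R(point machine) = exp(−0.00000800 × 10000) = 0.923116
R(signal lamp driver) = exp(−0.0000190 × 10000) = 0.826959
R(axle counter) = exp(−0.0000215 × 10000) = 0.806541
Series (signal lamp driver and axle counter): 0.826959 × 0.806541 = 0.666976
Parallel (point machine and [0.666976]): 1 − (1 − 0.923116)(1 − 0.666976) = 0.9744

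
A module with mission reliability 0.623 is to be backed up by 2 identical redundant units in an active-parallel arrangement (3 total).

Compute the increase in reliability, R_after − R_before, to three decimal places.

R_before = 0.623
R_after = 1 − (1 − 0.623)^3 = 0.946
ΔR = 0.946 − 0.623 = 0.323

0.323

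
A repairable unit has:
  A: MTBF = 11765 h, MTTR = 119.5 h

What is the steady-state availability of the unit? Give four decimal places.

A(A) = MTBF/(MTBF+MTTR) = 11765/(11765+119.5) = 0.9899

0.9899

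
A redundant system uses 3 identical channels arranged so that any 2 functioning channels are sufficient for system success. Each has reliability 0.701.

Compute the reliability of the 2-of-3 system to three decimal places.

0.785

R = Σ_{i=2}^{3} C(3,i) p^i (1−p)^{3−i} with p = 0.701
C(3,2)·0.701^2·0.299^1 = 0.44079
C(3,3)·0.701^3·0.299^0 = 0.34447
Sum = 0.785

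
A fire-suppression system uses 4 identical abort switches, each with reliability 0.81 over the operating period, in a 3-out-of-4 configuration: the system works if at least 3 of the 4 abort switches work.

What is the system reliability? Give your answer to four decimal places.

0.8344

R = Σ_{i=3}^{4} C(4,i) p^i (1−p)^{4−i} with p = 0.81
C(4,3)·0.81^3·0.19^1 = 0.403895
C(4,4)·0.81^4·0.19^0 = 0.430467
Sum = 0.8344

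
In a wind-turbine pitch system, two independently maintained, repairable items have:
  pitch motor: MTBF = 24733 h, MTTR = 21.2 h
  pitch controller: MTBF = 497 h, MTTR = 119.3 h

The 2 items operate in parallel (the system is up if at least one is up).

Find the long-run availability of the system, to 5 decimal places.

0.99983

A(pitch motor) = MTBF/(MTBF+MTTR) = 24733/(24733+21.2) = 0.999144
A(pitch controller) = MTBF/(MTBF+MTTR) = 497/(497+119.3) = 0.806425
Parallel availability: 1 − (1 − 0.999144)(1 − 0.806425) = 0.99983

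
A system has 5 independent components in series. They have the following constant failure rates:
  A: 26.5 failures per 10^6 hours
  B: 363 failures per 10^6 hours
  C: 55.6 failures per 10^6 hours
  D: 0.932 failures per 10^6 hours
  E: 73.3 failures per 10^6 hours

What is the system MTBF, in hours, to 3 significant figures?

1930

Series of exponential components: λ_sys = Σ λ_i
λ_sys = 0.0000265 + 0.000363 + 0.0000556 + 0.000000932 + 0.0000733 = 5.1933e-04 /h
MTBF = 1 / λ_sys = 1930 h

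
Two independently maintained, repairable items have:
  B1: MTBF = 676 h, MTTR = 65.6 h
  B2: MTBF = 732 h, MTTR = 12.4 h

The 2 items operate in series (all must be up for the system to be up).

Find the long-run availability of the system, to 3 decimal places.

A(B1) = MTBF/(MTBF+MTTR) = 676/(676+65.6) = 0.911543
A(B2) = MTBF/(MTBF+MTTR) = 732/(732+12.4) = 0.983342
Series availability: 0.911543 × 0.983342 = 0.896

0.896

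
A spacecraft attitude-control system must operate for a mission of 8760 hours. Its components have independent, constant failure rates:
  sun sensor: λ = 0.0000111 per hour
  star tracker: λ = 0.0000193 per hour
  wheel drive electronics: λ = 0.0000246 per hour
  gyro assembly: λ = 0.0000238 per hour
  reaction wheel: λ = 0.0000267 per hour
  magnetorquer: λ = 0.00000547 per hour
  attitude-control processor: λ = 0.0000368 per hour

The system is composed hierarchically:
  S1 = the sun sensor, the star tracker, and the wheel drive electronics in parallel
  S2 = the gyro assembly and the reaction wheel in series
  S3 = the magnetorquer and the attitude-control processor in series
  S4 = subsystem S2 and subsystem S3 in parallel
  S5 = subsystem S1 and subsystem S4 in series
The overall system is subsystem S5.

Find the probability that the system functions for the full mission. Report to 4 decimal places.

R(sun sensor) = exp(−0.0000111 × 8760) = 0.907342
R(star tracker) = exp(−0.0000193 × 8760) = 0.844451
R(wheel drive electronics) = exp(−0.0000246 × 8760) = 0.806141
R(gyro assembly) = exp(−0.0000238 × 8760) = 0.811811
R(reaction wheel) = exp(−0.0000267 × 8760) = 0.791447
R(magnetorquer) = exp(−0.00000547 × 8760) = 0.953213
R(attitude-control processor) = exp(−0.0000368 × 8760) = 0.724432
Parallel (sun sensor, star tracker, and wheel drive electronics): 1 − (1 − 0.907342)(1 − 0.844451)(1 − 0.806141) = 0.997206
Series (gyro assembly and reaction wheel): 0.811811 × 0.791447 = 0.642505
Series (magnetorquer and attitude-control processor): 0.953213 × 0.724432 = 0.690538
Parallel ([0.642505] and [0.690538]): 1 − (1 − 0.642505)(1 − 0.690538) = 0.889369
Series ([0.997206] and [0.889369]): 0.997206 × 0.889369 = 0.8869

0.8869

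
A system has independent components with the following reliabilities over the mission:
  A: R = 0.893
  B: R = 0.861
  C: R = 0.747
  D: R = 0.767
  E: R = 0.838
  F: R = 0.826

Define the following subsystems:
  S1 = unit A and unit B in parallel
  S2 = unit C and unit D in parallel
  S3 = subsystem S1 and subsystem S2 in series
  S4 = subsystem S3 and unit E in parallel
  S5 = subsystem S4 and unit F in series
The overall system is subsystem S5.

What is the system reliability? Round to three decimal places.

Parallel (A and B): 1 − (1 − 0.89300)(1 − 0.86100) = 0.98513
Parallel (C and D): 1 − (1 − 0.74700)(1 − 0.76700) = 0.94105
Series ([0.98513] and [0.94105]): 0.98513 × 0.94105 = 0.92706
Parallel ([0.92706] and E): 1 − (1 − 0.92706)(1 − 0.83800) = 0.98818
Series ([0.98818] and F): 0.98818 × 0.82600 = 0.816

0.816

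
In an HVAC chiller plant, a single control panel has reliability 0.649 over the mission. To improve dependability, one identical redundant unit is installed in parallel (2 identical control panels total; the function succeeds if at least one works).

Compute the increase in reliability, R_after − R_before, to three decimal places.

0.228

R_before = 0.649
R_after = 1 − (1 − 0.649)^2 = 0.877
ΔR = 0.877 − 0.649 = 0.228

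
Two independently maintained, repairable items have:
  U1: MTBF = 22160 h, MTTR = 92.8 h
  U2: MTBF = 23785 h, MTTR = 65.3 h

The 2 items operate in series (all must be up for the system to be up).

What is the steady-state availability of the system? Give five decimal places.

0.99310

A(U1) = MTBF/(MTBF+MTTR) = 22160/(22160+92.8) = 0.995830
A(U2) = MTBF/(MTBF+MTTR) = 23785/(23785+65.3) = 0.997262
Series availability: 0.995830 × 0.997262 = 0.99310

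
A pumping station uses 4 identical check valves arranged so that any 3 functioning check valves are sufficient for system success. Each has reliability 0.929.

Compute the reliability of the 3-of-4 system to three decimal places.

0.973

R = Σ_{i=3}^{4} C(4,i) p^i (1−p)^{4−i} with p = 0.929
C(4,3)·0.929^3·0.071^1 = 0.22770
C(4,4)·0.929^4·0.071^0 = 0.74484
Sum = 0.973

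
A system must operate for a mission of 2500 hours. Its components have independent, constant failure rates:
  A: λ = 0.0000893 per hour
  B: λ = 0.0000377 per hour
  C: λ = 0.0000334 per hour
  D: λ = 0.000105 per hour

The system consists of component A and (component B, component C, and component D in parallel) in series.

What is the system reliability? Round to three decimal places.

R(A) = exp(−0.0000893 × 2500) = 0.79991
R(B) = exp(−0.0000377 × 2500) = 0.91006
R(C) = exp(−0.0000334 × 2500) = 0.91989
R(D) = exp(−0.000105 × 2500) = 0.76913
Parallel (B, C, and D): 1 − (1 − 0.91006)(1 − 0.91989)(1 − 0.76913) = 0.99834
Series (A and [0.99834]): 0.79991 × 0.99834 = 0.799

0.799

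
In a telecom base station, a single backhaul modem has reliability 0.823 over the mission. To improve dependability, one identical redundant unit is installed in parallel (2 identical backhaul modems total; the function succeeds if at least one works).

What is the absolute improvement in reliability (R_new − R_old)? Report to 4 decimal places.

R_before = 0.823
R_after = 1 − (1 − 0.823)^2 = 0.9687
ΔR = 0.9687 − 0.823 = 0.1457

0.1457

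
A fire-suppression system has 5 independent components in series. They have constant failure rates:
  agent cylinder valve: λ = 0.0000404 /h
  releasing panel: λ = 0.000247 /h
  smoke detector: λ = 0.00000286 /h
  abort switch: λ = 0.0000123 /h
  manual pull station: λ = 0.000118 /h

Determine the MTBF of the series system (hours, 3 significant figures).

Series of exponential components: λ_sys = Σ λ_i
λ_sys = 0.0000404 + 0.000247 + 0.00000286 + 0.0000123 + 0.000118 = 4.2056e-04 /h
MTBF = 1 / λ_sys = 2380 h

2380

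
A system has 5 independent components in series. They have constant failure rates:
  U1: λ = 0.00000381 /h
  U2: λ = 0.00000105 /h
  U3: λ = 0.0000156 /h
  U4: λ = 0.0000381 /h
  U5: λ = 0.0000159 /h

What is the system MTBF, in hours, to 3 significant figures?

13400

Series of exponential components: λ_sys = Σ λ_i
λ_sys = 0.00000381 + 0.00000105 + 0.0000156 + 0.0000381 + 0.0000159 = 7.4460e-05 /h
MTBF = 1 / λ_sys = 13400 h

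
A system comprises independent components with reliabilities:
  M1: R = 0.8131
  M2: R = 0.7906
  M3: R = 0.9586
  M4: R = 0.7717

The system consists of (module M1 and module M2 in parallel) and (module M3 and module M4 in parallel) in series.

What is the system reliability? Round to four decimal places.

Parallel (M1 and M2): 1 − (1 − 0.813100)(1 − 0.790600) = 0.960863
Parallel (M3 and M4): 1 − (1 − 0.958600)(1 − 0.771700) = 0.990548
Series ([0.960863] and [0.990548]): 0.960863 × 0.990548 = 0.9518

0.9518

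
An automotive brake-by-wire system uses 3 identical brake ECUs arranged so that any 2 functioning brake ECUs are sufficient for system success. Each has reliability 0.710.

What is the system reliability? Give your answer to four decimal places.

R = Σ_{i=2}^{3} C(3,i) p^i (1−p)^{3−i} with p = 0.710
C(3,2)·0.710^2·0.290^1 = 0.438567
C(3,3)·0.710^3·0.290^0 = 0.357911
Sum = 0.7965

0.7965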